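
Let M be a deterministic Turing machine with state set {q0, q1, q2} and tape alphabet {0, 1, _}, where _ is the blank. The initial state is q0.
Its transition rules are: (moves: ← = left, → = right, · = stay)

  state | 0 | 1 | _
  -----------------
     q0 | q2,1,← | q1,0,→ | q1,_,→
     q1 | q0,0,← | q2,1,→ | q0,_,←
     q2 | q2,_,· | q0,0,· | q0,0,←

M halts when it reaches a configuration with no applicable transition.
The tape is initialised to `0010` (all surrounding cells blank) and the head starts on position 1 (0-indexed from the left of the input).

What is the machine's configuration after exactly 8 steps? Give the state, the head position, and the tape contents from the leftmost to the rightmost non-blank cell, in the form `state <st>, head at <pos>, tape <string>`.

state q1, head at 0, tape 0110

q0 | _0[0]10   read 0 → write 1, move ←, go to q2
q2 | _[0]110   read 0 → write _, move ·, go to q2
q2 | _[_]110   read _ → write 0, move ←, go to q0
q0 | [_]0110   read _ → write _, move →, go to q1
q1 | _[0]110   read 0 → write 0, move ←, go to q0
q0 | [_]0110   read _ → write _, move →, go to q1
q1 | _[0]110   read 0 → write 0, move ←, go to q0
q0 | [_]0110   read _ → write _, move →, go to q1
q1 | _[0]110
After 8 steps: state q1, head at 0, tape 0110.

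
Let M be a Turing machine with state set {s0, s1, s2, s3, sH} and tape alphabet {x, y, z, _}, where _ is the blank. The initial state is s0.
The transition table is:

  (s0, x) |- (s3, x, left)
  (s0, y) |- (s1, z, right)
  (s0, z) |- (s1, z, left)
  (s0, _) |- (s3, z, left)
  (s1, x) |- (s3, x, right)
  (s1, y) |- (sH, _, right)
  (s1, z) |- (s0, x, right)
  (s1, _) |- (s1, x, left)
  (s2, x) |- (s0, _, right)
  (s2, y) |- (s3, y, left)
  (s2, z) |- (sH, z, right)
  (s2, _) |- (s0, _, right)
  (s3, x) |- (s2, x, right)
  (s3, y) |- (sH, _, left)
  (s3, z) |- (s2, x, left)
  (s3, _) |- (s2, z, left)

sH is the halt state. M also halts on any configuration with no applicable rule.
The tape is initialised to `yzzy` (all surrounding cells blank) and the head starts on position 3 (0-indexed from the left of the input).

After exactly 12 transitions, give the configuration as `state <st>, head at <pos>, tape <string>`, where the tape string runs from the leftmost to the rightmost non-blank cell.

state s0, head at 3, tape yzxxzz

state=s0 head=3 tape=yzz[y]__   (s0,y)→(s1,z,right)
state=s1 head=4 tape=yzzz[_]_   (s1,_)→(s1,x,left)
state=s1 head=3 tape=yzz[z]x_   (s1,z)→(s0,x,right)
state=s0 head=4 tape=yzzx[x]_   (s0,x)→(s3,x,left)
state=s3 head=3 tape=yzz[x]x_   (s3,x)→(s2,x,right)
state=s2 head=4 tape=yzzx[x]_   (s2,x)→(s0,_,right)
state=s0 head=5 tape=yzzx_[_]   (s0,_)→(s3,z,left)
state=s3 head=4 tape=yzzx[_]z   (s3,_)→(s2,z,left)
state=s2 head=3 tape=yzz[x]zz   (s2,x)→(s0,_,right)
state=s0 head=4 tape=yzz_[z]z   (s0,z)→(s1,z,left)
state=s1 head=3 tape=yzz[_]zz   (s1,_)→(s1,x,left)
state=s1 head=2 tape=yz[z]xzz   (s1,z)→(s0,x,right)
state=s0 head=3 tape=yzx[x]zz
After 12 steps: state s0, head at 3, tape yzxxzz.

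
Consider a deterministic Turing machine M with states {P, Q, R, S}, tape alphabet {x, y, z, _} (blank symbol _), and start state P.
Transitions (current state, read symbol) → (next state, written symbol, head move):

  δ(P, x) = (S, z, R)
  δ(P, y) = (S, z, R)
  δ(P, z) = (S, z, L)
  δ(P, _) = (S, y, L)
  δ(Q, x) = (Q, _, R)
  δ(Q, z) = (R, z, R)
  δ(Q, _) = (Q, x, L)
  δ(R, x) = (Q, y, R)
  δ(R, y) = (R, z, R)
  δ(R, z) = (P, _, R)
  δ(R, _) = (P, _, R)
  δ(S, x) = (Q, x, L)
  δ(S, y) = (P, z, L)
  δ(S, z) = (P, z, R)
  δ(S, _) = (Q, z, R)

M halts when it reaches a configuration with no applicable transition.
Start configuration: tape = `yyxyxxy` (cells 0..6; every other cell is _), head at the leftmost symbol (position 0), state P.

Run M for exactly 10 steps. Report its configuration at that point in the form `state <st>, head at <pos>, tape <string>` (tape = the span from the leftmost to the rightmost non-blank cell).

P | _[y]yxyxxy   read y → write z, move R, go to S
S | _z[y]xyxxy   read y → write z, move L, go to P
P | _[z]zxyxxy   read z → write z, move L, go to S
S | [_]zzxyxxy   read _ → write z, move R, go to Q
Q | z[z]zxyxxy   read z → write z, move R, go to R
R | zz[z]xyxxy   read z → write _, move R, go to P
P | zz_[x]yxxy   read x → write z, move R, go to S
S | zz_z[y]xxy   read y → write z, move L, go to P
P | zz_[z]zxxy   read z → write z, move L, go to S
S | zz[_]zzxxy   read _ → write z, move R, go to Q
Q | zzz[z]zxxy
After 10 steps: state Q, head at 2, tape zzzzzxxy.

state Q, head at 2, tape zzzzzxxy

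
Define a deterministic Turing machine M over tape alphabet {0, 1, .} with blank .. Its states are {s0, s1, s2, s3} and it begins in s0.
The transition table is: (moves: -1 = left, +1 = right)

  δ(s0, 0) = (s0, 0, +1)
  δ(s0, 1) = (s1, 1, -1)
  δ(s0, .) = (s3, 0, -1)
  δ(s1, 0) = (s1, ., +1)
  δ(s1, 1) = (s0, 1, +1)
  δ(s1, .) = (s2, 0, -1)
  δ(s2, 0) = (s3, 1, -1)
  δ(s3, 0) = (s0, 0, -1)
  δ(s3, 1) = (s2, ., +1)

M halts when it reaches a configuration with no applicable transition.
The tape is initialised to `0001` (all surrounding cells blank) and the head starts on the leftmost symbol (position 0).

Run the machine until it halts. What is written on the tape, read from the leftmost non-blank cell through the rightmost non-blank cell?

state=s0 head=0 tape=[0]001.   (s0,0)→(s0,0,+1)
state=s0 head=1 tape=0[0]01.   (s0,0)→(s0,0,+1)
state=s0 head=2 tape=00[0]1.   (s0,0)→(s0,0,+1)
state=s0 head=3 tape=000[1].   (s0,1)→(s1,1,-1)
state=s1 head=2 tape=00[0]1.   (s1,0)→(s1,.,+1)
state=s1 head=3 tape=00.[1].   (s1,1)→(s0,1,+1)
state=s0 head=4 tape=00.1[.]   (s0,.)→(s3,0,-1)
state=s3 head=3 tape=00.[1]0   (s3,1)→(s2,.,+1)
state=s2 head=4 tape=00..[0]   (s2,0)→(s3,1,-1)
state=s3 head=3 tape=00.[.]1
The non-blank tape span at halt is 00..1.

00..1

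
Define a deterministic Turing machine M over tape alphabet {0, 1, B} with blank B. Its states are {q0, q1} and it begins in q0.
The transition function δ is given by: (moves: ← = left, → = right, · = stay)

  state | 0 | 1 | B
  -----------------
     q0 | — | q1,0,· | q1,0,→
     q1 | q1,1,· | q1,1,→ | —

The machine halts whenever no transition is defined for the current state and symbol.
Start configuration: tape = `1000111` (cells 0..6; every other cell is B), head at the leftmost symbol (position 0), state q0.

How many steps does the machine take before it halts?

state=q0 head=0 tape=[1]000111B   (q0,1)→(q1,0,·)
state=q1 head=0 tape=[0]000111B   (q1,0)→(q1,1,·)
state=q1 head=0 tape=[1]000111B   (q1,1)→(q1,1,→)
state=q1 head=1 tape=1[0]00111B   (q1,0)→(q1,1,·)
state=q1 head=1 tape=1[1]00111B   (q1,1)→(q1,1,→)
state=q1 head=2 tape=11[0]0111B   (q1,0)→(q1,1,·)
state=q1 head=2 tape=11[1]0111B   (q1,1)→(q1,1,→)
state=q1 head=3 tape=111[0]111B   (q1,0)→(q1,1,·)
state=q1 head=3 tape=111[1]111B   (q1,1)→(q1,1,→)
state=q1 head=4 tape=1111[1]11B   (q1,1)→(q1,1,→)
state=q1 head=5 tape=11111[1]1B   (q1,1)→(q1,1,→)
state=q1 head=6 tape=111111[1]B   (q1,1)→(q1,1,→)
state=q1 head=7 tape=1111111[B]
M halts after 12 transitions.

12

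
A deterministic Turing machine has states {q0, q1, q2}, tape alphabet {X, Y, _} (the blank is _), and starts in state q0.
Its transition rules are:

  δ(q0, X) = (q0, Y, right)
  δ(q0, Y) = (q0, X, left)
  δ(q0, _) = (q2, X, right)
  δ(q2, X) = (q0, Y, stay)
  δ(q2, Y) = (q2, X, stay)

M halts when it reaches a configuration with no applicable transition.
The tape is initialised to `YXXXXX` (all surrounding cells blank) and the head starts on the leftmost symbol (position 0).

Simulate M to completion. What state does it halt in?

q0 | _[Y]XXXXX__   read Y → write X, move left, go to q0
q0 | [_]XXXXXX__   read _ → write X, move right, go to q2
q2 | X[X]XXXXX__   read X → write Y, move stay, go to q0
q0 | X[Y]XXXXX__   read Y → write X, move left, go to q0
q0 | [X]XXXXXX__   read X → write Y, move right, go to q0
q0 | Y[X]XXXXX__   read X → write Y, move right, go to q0
q0 | YY[X]XXXX__   read X → write Y, move right, go to q0
q0 | YYY[X]XXX__   read X → write Y, move right, go to q0
q0 | YYYY[X]XX__   read X → write Y, move right, go to q0
q0 | YYYYY[X]X__   read X → write Y, move right, go to q0
q0 | YYYYYY[X]__   read X → write Y, move right, go to q0
q0 | YYYYYYY[_]_   read _ → write X, move right, go to q2
q2 | YYYYYYYX[_]
No transition is defined for (q2, _); M halts in state q2.

q2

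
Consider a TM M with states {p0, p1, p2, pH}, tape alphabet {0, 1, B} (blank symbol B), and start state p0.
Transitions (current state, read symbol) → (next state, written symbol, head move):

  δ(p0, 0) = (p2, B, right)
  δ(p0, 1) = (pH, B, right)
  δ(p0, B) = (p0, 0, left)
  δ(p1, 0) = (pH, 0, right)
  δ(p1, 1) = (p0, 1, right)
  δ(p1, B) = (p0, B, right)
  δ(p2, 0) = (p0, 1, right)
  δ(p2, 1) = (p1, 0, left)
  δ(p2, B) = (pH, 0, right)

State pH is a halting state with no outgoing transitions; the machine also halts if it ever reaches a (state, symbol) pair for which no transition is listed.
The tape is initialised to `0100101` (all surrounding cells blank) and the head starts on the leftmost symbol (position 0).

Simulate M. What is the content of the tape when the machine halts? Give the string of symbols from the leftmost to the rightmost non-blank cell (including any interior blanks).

state=p0 head=0 tape=[0]100101B   (p0,0)→(p2,B,right)
state=p2 head=1 tape=B[1]00101B   (p2,1)→(p1,0,left)
state=p1 head=0 tape=[B]000101B   (p1,B)→(p0,B,right)
state=p0 head=1 tape=B[0]00101B   (p0,0)→(p2,B,right)
state=p2 head=2 tape=BB[0]0101B   (p2,0)→(p0,1,right)
state=p0 head=3 tape=BB1[0]101B   (p0,0)→(p2,B,right)
state=p2 head=4 tape=BB1B[1]01B   (p2,1)→(p1,0,left)
state=p1 head=3 tape=BB1[B]001B   (p1,B)→(p0,B,right)
state=p0 head=4 tape=BB1B[0]01B   (p0,0)→(p2,B,right)
state=p2 head=5 tape=BB1BB[0]1B   (p2,0)→(p0,1,right)
state=p0 head=6 tape=BB1BB1[1]B   (p0,1)→(pH,B,right)
state=pH head=7 tape=BB1BB1B[B]
The non-blank tape span at halt is 1BB1.

1BB1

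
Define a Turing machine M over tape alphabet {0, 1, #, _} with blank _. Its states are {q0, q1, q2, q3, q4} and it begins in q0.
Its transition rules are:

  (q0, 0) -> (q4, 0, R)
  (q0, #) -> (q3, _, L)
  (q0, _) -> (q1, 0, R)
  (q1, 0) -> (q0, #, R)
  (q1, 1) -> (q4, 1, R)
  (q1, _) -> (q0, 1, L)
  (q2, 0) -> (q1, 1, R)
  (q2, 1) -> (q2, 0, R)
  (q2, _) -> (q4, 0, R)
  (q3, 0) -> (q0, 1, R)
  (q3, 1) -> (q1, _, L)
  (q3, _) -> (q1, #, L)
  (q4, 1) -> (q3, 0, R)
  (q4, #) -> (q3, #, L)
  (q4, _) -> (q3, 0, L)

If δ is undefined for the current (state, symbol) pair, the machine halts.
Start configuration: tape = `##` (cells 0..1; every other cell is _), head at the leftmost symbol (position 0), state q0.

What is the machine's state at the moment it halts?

q1

state=q0 head=0 tape=___[#]#   (q0,#)→(q3,_,L)
state=q3 head=-1 tape=__[_]_#   (q3,_)→(q1,#,L)
state=q1 head=-2 tape=_[_]#_#   (q1,_)→(q0,1,L)
state=q0 head=-3 tape=[_]1#_#   (q0,_)→(q1,0,R)
state=q1 head=-2 tape=0[1]#_#   (q1,1)→(q4,1,R)
state=q4 head=-1 tape=01[#]_#   (q4,#)→(q3,#,L)
state=q3 head=-2 tape=0[1]#_#   (q3,1)→(q1,_,L)
state=q1 head=-3 tape=[0]_#_#   (q1,0)→(q0,#,R)
state=q0 head=-2 tape=#[_]#_#   (q0,_)→(q1,0,R)
state=q1 head=-1 tape=#0[#]_#
No transition is defined for (q1, #); M halts in state q1.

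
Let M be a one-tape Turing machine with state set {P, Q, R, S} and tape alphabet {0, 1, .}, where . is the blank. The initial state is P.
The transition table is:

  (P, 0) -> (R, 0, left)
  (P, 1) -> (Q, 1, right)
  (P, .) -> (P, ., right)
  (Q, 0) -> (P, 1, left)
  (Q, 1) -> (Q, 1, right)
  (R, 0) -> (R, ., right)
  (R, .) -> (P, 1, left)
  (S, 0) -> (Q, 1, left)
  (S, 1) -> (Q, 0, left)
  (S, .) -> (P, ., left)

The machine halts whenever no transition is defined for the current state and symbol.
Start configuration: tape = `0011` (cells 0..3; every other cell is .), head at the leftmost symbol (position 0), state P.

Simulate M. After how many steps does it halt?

12

P | ..[0]011.   read 0 → write 0, move left, go to R
R | .[.]0011.   read . → write 1, move left, go to P
P | [.]10011.   read . → write ., move right, go to P
P | .[1]0011.   read 1 → write 1, move right, go to Q
Q | .1[0]011.   read 0 → write 1, move left, go to P
P | .[1]1011.   read 1 → write 1, move right, go to Q
Q | .1[1]011.   read 1 → write 1, move right, go to Q
Q | .11[0]11.   read 0 → write 1, move left, go to P
P | .1[1]111.   read 1 → write 1, move right, go to Q
Q | .11[1]11.   read 1 → write 1, move right, go to Q
Q | .111[1]1.   read 1 → write 1, move right, go to Q
Q | .1111[1].   read 1 → write 1, move right, go to Q
Q | .11111[.]
M halts after 12 transitions.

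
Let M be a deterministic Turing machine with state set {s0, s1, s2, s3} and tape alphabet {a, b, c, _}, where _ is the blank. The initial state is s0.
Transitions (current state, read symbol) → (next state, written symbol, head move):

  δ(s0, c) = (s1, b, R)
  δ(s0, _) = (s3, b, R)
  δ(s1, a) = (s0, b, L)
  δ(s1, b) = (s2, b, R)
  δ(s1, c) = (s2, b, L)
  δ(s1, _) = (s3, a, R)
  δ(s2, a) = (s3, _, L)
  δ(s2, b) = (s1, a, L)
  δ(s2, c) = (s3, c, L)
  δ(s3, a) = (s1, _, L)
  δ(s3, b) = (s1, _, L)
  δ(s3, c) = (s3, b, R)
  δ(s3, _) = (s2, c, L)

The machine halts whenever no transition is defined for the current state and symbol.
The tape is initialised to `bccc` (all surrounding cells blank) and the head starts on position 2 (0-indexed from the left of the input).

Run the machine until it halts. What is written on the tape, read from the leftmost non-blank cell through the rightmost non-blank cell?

s0 | __bc[c]c   read c → write b, move R, go to s1
s1 | __bcb[c]   read c → write b, move L, go to s2
s2 | __bc[b]b   read b → write a, move L, go to s1
s1 | __b[c]ab   read c → write b, move L, go to s2
s2 | __[b]bab   read b → write a, move L, go to s1
s1 | _[_]abab   read _ → write a, move R, go to s3
s3 | _a[a]bab   read a → write _, move L, go to s1
s1 | _[a]_bab   read a → write b, move L, go to s0
s0 | [_]b_bab   read _ → write b, move R, go to s3
s3 | b[b]_bab   read b → write _, move L, go to s1
s1 | [b]__bab   read b → write b, move R, go to s2
s2 | b[_]_bab
The non-blank tape span at halt is b__bab.

b__bab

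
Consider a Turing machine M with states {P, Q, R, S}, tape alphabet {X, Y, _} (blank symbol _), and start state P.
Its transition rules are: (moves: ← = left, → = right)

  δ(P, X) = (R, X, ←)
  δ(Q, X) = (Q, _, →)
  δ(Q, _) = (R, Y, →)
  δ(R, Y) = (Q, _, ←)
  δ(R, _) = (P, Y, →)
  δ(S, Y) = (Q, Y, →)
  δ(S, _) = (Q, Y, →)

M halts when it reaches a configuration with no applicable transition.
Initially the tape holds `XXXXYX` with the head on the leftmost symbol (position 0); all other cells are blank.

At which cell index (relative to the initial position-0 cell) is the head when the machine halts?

P | __[X]XXXYX   read X → write X, move ←, go to R
R | _[_]XXXXYX   read _ → write Y, move →, go to P
P | _Y[X]XXXYX   read X → write X, move ←, go to R
R | _[Y]XXXXYX   read Y → write _, move ←, go to Q
Q | [_]_XXXXYX   read _ → write Y, move →, go to R
R | Y[_]XXXXYX   read _ → write Y, move →, go to P
P | YY[X]XXXYX   read X → write X, move ←, go to R
R | Y[Y]XXXXYX   read Y → write _, move ←, go to Q
Q | [Y]_XXXXYX
At halt the head is at cell -2.

-2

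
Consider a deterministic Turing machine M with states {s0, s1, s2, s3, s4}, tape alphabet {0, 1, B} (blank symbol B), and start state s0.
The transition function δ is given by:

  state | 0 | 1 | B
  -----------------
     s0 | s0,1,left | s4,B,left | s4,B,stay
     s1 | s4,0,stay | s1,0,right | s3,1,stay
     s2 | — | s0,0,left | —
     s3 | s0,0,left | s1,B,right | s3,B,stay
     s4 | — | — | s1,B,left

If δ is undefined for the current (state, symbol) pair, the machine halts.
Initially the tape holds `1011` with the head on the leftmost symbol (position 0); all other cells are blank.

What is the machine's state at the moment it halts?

state=s0 head=0 tape=BB[1]011   (s0,1)→(s4,B,left)
state=s4 head=-1 tape=B[B]B011   (s4,B)→(s1,B,left)
state=s1 head=-2 tape=[B]BB011   (s1,B)→(s3,1,stay)
state=s3 head=-2 tape=[1]BB011   (s3,1)→(s1,B,right)
state=s1 head=-1 tape=B[B]B011   (s1,B)→(s3,1,stay)
state=s3 head=-1 tape=B[1]B011   (s3,1)→(s1,B,right)
state=s1 head=0 tape=BB[B]011   (s1,B)→(s3,1,stay)
state=s3 head=0 tape=BB[1]011   (s3,1)→(s1,B,right)
state=s1 head=1 tape=BBB[0]11   (s1,0)→(s4,0,stay)
state=s4 head=1 tape=BBB[0]11
No transition is defined for (s4, 0); M halts in state s4.

s4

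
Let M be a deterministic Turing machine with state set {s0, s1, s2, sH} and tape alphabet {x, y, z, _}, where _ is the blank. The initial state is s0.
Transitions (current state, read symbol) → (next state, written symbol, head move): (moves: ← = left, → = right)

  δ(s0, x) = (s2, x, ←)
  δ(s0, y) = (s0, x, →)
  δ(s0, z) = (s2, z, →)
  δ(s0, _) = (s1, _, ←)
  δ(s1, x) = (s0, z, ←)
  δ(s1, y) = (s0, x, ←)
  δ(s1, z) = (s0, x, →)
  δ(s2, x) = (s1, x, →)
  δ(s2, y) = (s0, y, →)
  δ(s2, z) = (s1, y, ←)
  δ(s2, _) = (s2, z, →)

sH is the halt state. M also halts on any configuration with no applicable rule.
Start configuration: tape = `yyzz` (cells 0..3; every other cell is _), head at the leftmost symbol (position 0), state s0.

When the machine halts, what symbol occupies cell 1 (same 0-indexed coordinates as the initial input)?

s0 | __[y]yzz_   read y → write x, move →, go to s0
s0 | __x[y]zz_   read y → write x, move →, go to s0
s0 | __xx[z]z_   read z → write z, move →, go to s2
s2 | __xxz[z]_   read z → write y, move ←, go to s1
s1 | __xx[z]y_   read z → write x, move →, go to s0
s0 | __xxx[y]_   read y → write x, move →, go to s0
s0 | __xxxx[_]   read _ → write _, move ←, go to s1
s1 | __xxx[x]_   read x → write z, move ←, go to s0
s0 | __xx[x]z_   read x → write x, move ←, go to s2
s2 | __x[x]xz_   read x → write x, move →, go to s1
s1 | __xx[x]z_   read x → write z, move ←, go to s0
s0 | __x[x]zz_   read x → write x, move ←, go to s2
s2 | __[x]xzz_   read x → write x, move →, go to s1
s1 | __x[x]zz_   read x → write z, move ←, go to s0
s0 | __[x]zzz_   read x → write x, move ←, go to s2
s2 | _[_]xzzz_   read _ → write z, move →, go to s2
s2 | _z[x]zzz_   read x → write x, move →, go to s1
s1 | _zx[z]zz_   read z → write x, move →, go to s0
s0 | _zxx[z]z_   read z → write z, move →, go to s2
s2 | _zxxz[z]_   read z → write y, move ←, go to s1
s1 | _zxx[z]y_   read z → write x, move →, go to s0
s0 | _zxxx[y]_   read y → write x, move →, go to s0
s0 | _zxxxx[_]   read _ → write _, move ←, go to s1
s1 | _zxxx[x]_   read x → write z, move ←, go to s0
s0 | _zxx[x]z_   read x → write x, move ←, go to s2
s2 | _zx[x]xz_   read x → write x, move →, go to s1
s1 | _zxx[x]z_   read x → write z, move ←, go to s0
s0 | _zx[x]zz_   read x → write x, move ←, go to s2
s2 | _z[x]xzz_   read x → write x, move →, go to s1
s1 | _zx[x]zz_   read x → write z, move ←, go to s0
s0 | _z[x]zzz_   read x → write x, move ←, go to s2
s2 | _[z]xzzz_   read z → write y, move ←, go to s1
s1 | [_]yxzzz_
Cell 1 holds z when M halts.

z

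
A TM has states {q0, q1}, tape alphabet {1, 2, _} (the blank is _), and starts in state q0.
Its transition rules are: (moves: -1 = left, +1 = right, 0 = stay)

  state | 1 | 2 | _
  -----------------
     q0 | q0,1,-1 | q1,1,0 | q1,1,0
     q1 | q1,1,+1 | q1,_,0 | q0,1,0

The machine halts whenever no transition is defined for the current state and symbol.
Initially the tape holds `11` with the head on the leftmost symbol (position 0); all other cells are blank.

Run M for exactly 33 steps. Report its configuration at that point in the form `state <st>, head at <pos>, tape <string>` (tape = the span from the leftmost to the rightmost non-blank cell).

state q0, head at 3, tape 11111111

q0 | ___[1]1___   read 1 → write 1, move -1, go to q0
q0 | __[_]11___   read _ → write 1, move 0, go to q1
q1 | __[1]11___   read 1 → write 1, move +1, go to q1
q1 | __1[1]1___   read 1 → write 1, move +1, go to q1
q1 | __11[1]___   read 1 → write 1, move +1, go to q1
q1 | __111[_]__   read _ → write 1, move 0, go to q0
q0 | __111[1]__   read 1 → write 1, move -1, go to q0
q0 | __11[1]1__   read 1 → write 1, move -1, go to q0
q0 | __1[1]11__   read 1 → write 1, move -1, go to q0
q0 | __[1]111__   read 1 → write 1, move -1, go to q0
q0 | _[_]1111__   read _ → write 1, move 0, go to q1
q1 | _[1]1111__   read 1 → write 1, move +1, go to q1
q1 | _1[1]111__   read 1 → write 1, move +1, go to q1
q1 | _11[1]11__   read 1 → write 1, move +1, go to q1
q1 | _111[1]1__   read 1 → write 1, move +1, go to q1
q1 | _1111[1]__   read 1 → write 1, move +1, go to q1
q1 | _11111[_]_   read _ → write 1, move 0, go to q0
q0 | _11111[1]_   read 1 → write 1, move -1, go to q0
q0 | _1111[1]1_   read 1 → write 1, move -1, go to q0
q0 | _111[1]11_   read 1 → write 1, move -1, go to q0
q0 | _11[1]111_   read 1 → write 1, move -1, go to q0
q0 | _1[1]1111_   read 1 → write 1, move -1, go to q0
q0 | _[1]11111_   read 1 → write 1, move -1, go to q0
q0 | [_]111111_   read _ → write 1, move 0, go to q1
q1 | [1]111111_   read 1 → write 1, move +1, go to q1
q1 | 1[1]11111_   read 1 → write 1, move +1, go to q1
q1 | 11[1]1111_   read 1 → write 1, move +1, go to q1
q1 | 111[1]111_   read 1 → write 1, move +1, go to q1
q1 | 1111[1]11_   read 1 → write 1, move +1, go to q1
q1 | 11111[1]1_   read 1 → write 1, move +1, go to q1
q1 | 111111[1]_   read 1 → write 1, move +1, go to q1
q1 | 1111111[_]   read _ → write 1, move 0, go to q0
q0 | 1111111[1]   read 1 → write 1, move -1, go to q0
q0 | 111111[1]1
After 33 steps: state q0, head at 3, tape 11111111.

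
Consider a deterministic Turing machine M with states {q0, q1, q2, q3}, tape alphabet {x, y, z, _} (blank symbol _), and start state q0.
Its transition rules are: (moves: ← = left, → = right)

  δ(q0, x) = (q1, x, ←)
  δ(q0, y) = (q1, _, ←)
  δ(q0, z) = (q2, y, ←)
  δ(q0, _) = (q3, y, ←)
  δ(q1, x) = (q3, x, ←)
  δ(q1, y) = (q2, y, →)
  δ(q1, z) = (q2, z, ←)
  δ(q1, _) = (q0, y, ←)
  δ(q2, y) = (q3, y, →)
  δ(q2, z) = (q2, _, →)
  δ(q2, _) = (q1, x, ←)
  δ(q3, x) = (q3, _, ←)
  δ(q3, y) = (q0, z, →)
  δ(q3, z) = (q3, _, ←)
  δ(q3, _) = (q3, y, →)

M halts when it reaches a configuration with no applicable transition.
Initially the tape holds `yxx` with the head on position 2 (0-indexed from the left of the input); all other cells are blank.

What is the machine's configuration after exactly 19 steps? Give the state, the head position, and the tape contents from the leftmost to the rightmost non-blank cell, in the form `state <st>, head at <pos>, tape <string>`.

state=q0 head=2 tape=_____yx[x]   (q0,x)→(q1,x,←)
state=q1 head=1 tape=_____y[x]x   (q1,x)→(q3,x,←)
state=q3 head=0 tape=_____[y]xx   (q3,y)→(q0,z,→)
state=q0 head=1 tape=_____z[x]x   (q0,x)→(q1,x,←)
state=q1 head=0 tape=_____[z]xx   (q1,z)→(q2,z,←)
state=q2 head=-1 tape=____[_]zxx   (q2,_)→(q1,x,←)
state=q1 head=-2 tape=___[_]xzxx   (q1,_)→(q0,y,←)
state=q0 head=-3 tape=__[_]yxzxx   (q0,_)→(q3,y,←)
state=q3 head=-4 tape=_[_]yyxzxx   (q3,_)→(q3,y,→)
state=q3 head=-3 tape=_y[y]yxzxx   (q3,y)→(q0,z,→)
state=q0 head=-2 tape=_yz[y]xzxx   (q0,y)→(q1,_,←)
state=q1 head=-3 tape=_y[z]_xzxx   (q1,z)→(q2,z,←)
state=q2 head=-4 tape=_[y]z_xzxx   (q2,y)→(q3,y,→)
state=q3 head=-3 tape=_y[z]_xzxx   (q3,z)→(q3,_,←)
state=q3 head=-4 tape=_[y]__xzxx   (q3,y)→(q0,z,→)
state=q0 head=-3 tape=_z[_]_xzxx   (q0,_)→(q3,y,←)
state=q3 head=-4 tape=_[z]y_xzxx   (q3,z)→(q3,_,←)
state=q3 head=-5 tape=[_]_y_xzxx   (q3,_)→(q3,y,→)
state=q3 head=-4 tape=y[_]y_xzxx   (q3,_)→(q3,y,→)
state=q3 head=-3 tape=yy[y]_xzxx
After 19 steps: state q3, head at -3, tape yyy_xzxx.

state q3, head at -3, tape yyy_xzxx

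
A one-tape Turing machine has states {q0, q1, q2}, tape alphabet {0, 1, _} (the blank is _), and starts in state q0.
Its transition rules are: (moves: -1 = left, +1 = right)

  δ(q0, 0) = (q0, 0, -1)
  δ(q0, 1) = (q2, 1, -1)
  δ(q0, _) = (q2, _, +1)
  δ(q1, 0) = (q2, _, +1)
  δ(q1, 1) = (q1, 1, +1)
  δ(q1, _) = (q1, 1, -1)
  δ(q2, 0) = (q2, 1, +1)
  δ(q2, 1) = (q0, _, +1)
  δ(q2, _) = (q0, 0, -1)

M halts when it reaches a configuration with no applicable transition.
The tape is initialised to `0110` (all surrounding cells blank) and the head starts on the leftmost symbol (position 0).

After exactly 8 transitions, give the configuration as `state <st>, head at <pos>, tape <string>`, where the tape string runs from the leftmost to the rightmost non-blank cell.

q0 | __[0]110   read 0 → write 0, move -1, go to q0
q0 | _[_]0110   read _ → write _, move +1, go to q2
q2 | __[0]110   read 0 → write 1, move +1, go to q2
q2 | __1[1]10   read 1 → write _, move +1, go to q0
q0 | __1_[1]0   read 1 → write 1, move -1, go to q2
q2 | __1[_]10   read _ → write 0, move -1, go to q0
q0 | __[1]010   read 1 → write 1, move -1, go to q2
q2 | _[_]1010   read _ → write 0, move -1, go to q0
q0 | [_]01010
After 8 steps: state q0, head at -2, tape 01010.

state q0, head at -2, tape 01010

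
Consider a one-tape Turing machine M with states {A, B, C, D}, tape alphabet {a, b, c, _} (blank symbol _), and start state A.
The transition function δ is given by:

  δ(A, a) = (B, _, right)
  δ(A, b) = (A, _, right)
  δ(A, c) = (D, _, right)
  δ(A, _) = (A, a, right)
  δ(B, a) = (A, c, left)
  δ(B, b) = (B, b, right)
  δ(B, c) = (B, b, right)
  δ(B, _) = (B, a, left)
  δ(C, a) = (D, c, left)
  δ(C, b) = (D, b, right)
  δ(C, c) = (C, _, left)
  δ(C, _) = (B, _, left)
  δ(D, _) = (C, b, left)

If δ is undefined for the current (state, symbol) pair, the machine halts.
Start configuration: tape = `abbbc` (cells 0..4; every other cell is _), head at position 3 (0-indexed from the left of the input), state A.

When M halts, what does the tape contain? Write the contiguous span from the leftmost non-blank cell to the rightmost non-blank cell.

state=A head=3 tape=_abb[b]c_   (A,b)→(A,_,right)
state=A head=4 tape=_abb_[c]_   (A,c)→(D,_,right)
state=D head=5 tape=_abb__[_]   (D,_)→(C,b,left)
state=C head=4 tape=_abb_[_]b   (C,_)→(B,_,left)
state=B head=3 tape=_abb[_]_b   (B,_)→(B,a,left)
state=B head=2 tape=_ab[b]a_b   (B,b)→(B,b,right)
state=B head=3 tape=_abb[a]_b   (B,a)→(A,c,left)
state=A head=2 tape=_ab[b]c_b   (A,b)→(A,_,right)
state=A head=3 tape=_ab_[c]_b   (A,c)→(D,_,right)
state=D head=4 tape=_ab__[_]b   (D,_)→(C,b,left)
state=C head=3 tape=_ab_[_]bb   (C,_)→(B,_,left)
state=B head=2 tape=_ab[_]_bb   (B,_)→(B,a,left)
state=B head=1 tape=_a[b]a_bb   (B,b)→(B,b,right)
state=B head=2 tape=_ab[a]_bb   (B,a)→(A,c,left)
state=A head=1 tape=_a[b]c_bb   (A,b)→(A,_,right)
state=A head=2 tape=_a_[c]_bb   (A,c)→(D,_,right)
state=D head=3 tape=_a__[_]bb   (D,_)→(C,b,left)
state=C head=2 tape=_a_[_]bbb   (C,_)→(B,_,left)
state=B head=1 tape=_a[_]_bbb   (B,_)→(B,a,left)
state=B head=0 tape=_[a]a_bbb   (B,a)→(A,c,left)
state=A head=-1 tape=[_]ca_bbb   (A,_)→(A,a,right)
state=A head=0 tape=a[c]a_bbb   (A,c)→(D,_,right)
state=D head=1 tape=a_[a]_bbb
The non-blank tape span at halt is a_a_bbb.

a_a_bbb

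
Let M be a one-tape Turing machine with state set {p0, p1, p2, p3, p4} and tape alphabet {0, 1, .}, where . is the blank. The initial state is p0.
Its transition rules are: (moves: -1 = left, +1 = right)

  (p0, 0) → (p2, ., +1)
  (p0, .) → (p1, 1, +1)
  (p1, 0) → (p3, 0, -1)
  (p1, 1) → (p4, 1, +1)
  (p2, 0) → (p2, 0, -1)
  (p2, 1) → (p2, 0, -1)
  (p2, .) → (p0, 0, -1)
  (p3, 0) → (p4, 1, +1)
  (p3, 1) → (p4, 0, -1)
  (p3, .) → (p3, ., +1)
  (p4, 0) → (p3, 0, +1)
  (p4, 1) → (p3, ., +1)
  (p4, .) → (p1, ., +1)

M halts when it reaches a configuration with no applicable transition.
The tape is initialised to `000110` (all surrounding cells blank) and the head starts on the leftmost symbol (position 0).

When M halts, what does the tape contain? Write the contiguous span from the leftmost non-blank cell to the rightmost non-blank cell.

10101.1

p0 | ..[0]00110..   read 0 → write ., move +1, go to p2
p2 | ...[0]0110..   read 0 → write 0, move -1, go to p2
p2 | ..[.]00110..   read . → write 0, move -1, go to p0
p0 | .[.]000110..   read . → write 1, move +1, go to p1
p1 | .1[0]00110..   read 0 → write 0, move -1, go to p3
p3 | .[1]000110..   read 1 → write 0, move -1, go to p4
p4 | [.]0000110..   read . → write ., move +1, go to p1
p1 | .[0]000110..   read 0 → write 0, move -1, go to p3
p3 | [.]0000110..   read . → write ., move +1, go to p3
p3 | .[0]000110..   read 0 → write 1, move +1, go to p4
p4 | .1[0]00110..   read 0 → write 0, move +1, go to p3
p3 | .10[0]0110..   read 0 → write 1, move +1, go to p4
p4 | .101[0]110..   read 0 → write 0, move +1, go to p3
p3 | .1010[1]10..   read 1 → write 0, move -1, go to p4
p4 | .101[0]010..   read 0 → write 0, move +1, go to p3
p3 | .1010[0]10..   read 0 → write 1, move +1, go to p4
p4 | .10101[1]0..   read 1 → write ., move +1, go to p3
p3 | .10101.[0]..   read 0 → write 1, move +1, go to p4
p4 | .10101.1[.].   read . → write ., move +1, go to p1
p1 | .10101.1.[.]
The non-blank tape span at halt is 10101.1.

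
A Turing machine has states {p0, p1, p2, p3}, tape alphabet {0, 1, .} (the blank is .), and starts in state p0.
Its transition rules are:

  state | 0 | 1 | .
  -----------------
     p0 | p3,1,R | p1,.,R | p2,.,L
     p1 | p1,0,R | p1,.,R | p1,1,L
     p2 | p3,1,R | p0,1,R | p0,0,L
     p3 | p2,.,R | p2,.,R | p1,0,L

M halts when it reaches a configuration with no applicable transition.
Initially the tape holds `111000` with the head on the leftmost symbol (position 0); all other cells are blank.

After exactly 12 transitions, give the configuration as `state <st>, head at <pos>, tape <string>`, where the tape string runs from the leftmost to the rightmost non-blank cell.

state p1, head at 6, tape 00011

state=p0 head=0 tape=[1]11000..   (p0,1)→(p1,.,R)
state=p1 head=1 tape=.[1]1000..   (p1,1)→(p1,.,R)
state=p1 head=2 tape=..[1]000..   (p1,1)→(p1,.,R)
state=p1 head=3 tape=...[0]00..   (p1,0)→(p1,0,R)
state=p1 head=4 tape=...0[0]0..   (p1,0)→(p1,0,R)
state=p1 head=5 tape=...00[0]..   (p1,0)→(p1,0,R)
state=p1 head=6 tape=...000[.].   (p1,.)→(p1,1,L)
state=p1 head=5 tape=...00[0]1.   (p1,0)→(p1,0,R)
state=p1 head=6 tape=...000[1].   (p1,1)→(p1,.,R)
state=p1 head=7 tape=...000.[.]   (p1,.)→(p1,1,L)
state=p1 head=6 tape=...000[.]1   (p1,.)→(p1,1,L)
state=p1 head=5 tape=...00[0]11   (p1,0)→(p1,0,R)
state=p1 head=6 tape=...000[1]1
After 12 steps: state p1, head at 6, tape 00011.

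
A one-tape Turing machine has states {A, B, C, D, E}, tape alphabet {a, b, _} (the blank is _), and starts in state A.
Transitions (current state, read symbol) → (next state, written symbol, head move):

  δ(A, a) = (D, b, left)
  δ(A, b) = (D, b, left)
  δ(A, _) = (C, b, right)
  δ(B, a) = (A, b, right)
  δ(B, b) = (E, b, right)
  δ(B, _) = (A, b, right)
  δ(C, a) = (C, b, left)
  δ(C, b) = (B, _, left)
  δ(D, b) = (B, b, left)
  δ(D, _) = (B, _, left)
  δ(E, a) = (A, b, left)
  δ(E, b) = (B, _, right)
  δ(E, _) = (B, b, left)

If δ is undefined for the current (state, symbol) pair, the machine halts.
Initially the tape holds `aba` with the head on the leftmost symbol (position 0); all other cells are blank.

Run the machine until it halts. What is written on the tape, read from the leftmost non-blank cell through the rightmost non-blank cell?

bb_b_bb

A | __[a]ba___   read a → write b, move left, go to D
D | _[_]bba___   read _ → write _, move left, go to B
B | [_]_bba___   read _ → write b, move right, go to A
A | b[_]bba___   read _ → write b, move right, go to C
C | bb[b]ba___   read b → write _, move left, go to B
B | b[b]_ba___   read b → write b, move right, go to E
E | bb[_]ba___   read _ → write b, move left, go to B
B | b[b]bba___   read b → write b, move right, go to E
E | bb[b]ba___   read b → write _, move right, go to B
B | bb_[b]a___   read b → write b, move right, go to E
E | bb_b[a]___   read a → write b, move left, go to A
A | bb_[b]b___   read b → write b, move left, go to D
D | bb[_]bb___   read _ → write _, move left, go to B
B | b[b]_bb___   read b → write b, move right, go to E
E | bb[_]bb___   read _ → write b, move left, go to B
B | b[b]bbb___   read b → write b, move right, go to E
E | bb[b]bb___   read b → write _, move right, go to B
B | bb_[b]b___   read b → write b, move right, go to E
E | bb_b[b]___   read b → write _, move right, go to B
B | bb_b_[_]__   read _ → write b, move right, go to A
A | bb_b_b[_]_   read _ → write b, move right, go to C
C | bb_b_bb[_]
The non-blank tape span at halt is bb_b_bb.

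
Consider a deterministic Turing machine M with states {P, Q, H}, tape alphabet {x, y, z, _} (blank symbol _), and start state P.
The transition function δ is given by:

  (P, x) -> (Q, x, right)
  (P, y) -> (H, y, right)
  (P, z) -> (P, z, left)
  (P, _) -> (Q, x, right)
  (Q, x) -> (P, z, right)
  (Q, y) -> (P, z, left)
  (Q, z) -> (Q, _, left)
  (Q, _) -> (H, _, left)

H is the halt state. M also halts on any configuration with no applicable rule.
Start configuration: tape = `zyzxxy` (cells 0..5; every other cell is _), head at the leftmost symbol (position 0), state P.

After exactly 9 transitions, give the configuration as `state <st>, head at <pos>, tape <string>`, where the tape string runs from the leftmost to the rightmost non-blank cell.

state=P head=0 tape=_[z]yzxxy   (P,z)→(P,z,left)
state=P head=-1 tape=[_]zyzxxy   (P,_)→(Q,x,right)
state=Q head=0 tape=x[z]yzxxy   (Q,z)→(Q,_,left)
state=Q head=-1 tape=[x]_yzxxy   (Q,x)→(P,z,right)
state=P head=0 tape=z[_]yzxxy   (P,_)→(Q,x,right)
state=Q head=1 tape=zx[y]zxxy   (Q,y)→(P,z,left)
state=P head=0 tape=z[x]zzxxy   (P,x)→(Q,x,right)
state=Q head=1 tape=zx[z]zxxy   (Q,z)→(Q,_,left)
state=Q head=0 tape=z[x]_zxxy   (Q,x)→(P,z,right)
state=P head=1 tape=zz[_]zxxy
After 9 steps: state P, head at 1, tape zz_zxxy.

state P, head at 1, tape zz_zxxy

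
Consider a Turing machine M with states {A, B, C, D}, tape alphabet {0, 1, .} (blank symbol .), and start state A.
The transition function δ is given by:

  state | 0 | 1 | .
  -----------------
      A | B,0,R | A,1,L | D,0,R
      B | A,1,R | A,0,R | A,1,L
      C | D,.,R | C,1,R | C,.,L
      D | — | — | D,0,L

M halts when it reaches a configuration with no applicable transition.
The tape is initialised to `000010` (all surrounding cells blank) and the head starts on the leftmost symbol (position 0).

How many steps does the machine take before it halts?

17

A | [0]00010...   read 0 → write 0, move R, go to B
B | 0[0]0010...   read 0 → write 1, move R, go to A
A | 01[0]010...   read 0 → write 0, move R, go to B
B | 010[0]10...   read 0 → write 1, move R, go to A
A | 0101[1]0...   read 1 → write 1, move L, go to A
A | 010[1]10...   read 1 → write 1, move L, go to A
A | 01[0]110...   read 0 → write 0, move R, go to B
B | 010[1]10...   read 1 → write 0, move R, go to A
A | 0100[1]0...   read 1 → write 1, move L, go to A
A | 010[0]10...   read 0 → write 0, move R, go to B
B | 0100[1]0...   read 1 → write 0, move R, go to A
A | 01000[0]...   read 0 → write 0, move R, go to B
B | 010000[.]..   read . → write 1, move L, go to A
A | 01000[0]1..   read 0 → write 0, move R, go to B
B | 010000[1]..   read 1 → write 0, move R, go to A
A | 0100000[.].   read . → write 0, move R, go to D
D | 01000000[.]   read . → write 0, move L, go to D
D | 0100000[0]0
M halts after 17 transitions.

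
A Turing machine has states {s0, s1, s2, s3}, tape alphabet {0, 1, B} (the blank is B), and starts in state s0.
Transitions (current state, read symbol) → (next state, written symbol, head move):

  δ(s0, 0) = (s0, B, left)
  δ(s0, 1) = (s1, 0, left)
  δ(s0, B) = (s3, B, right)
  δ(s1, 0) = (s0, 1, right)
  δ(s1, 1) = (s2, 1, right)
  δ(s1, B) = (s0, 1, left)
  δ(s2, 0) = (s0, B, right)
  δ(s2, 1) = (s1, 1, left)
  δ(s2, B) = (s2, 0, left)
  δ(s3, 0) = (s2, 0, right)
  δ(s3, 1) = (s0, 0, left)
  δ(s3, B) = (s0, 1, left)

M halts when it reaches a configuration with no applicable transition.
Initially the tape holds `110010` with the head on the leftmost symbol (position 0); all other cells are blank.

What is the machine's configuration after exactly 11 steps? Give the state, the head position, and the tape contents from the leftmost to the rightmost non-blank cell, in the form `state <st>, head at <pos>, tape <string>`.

state=s0 head=0 tape=BB[1]10010   (s0,1)→(s1,0,left)
state=s1 head=-1 tape=B[B]010010   (s1,B)→(s0,1,left)
state=s0 head=-2 tape=[B]1010010   (s0,B)→(s3,B,right)
state=s3 head=-1 tape=B[1]010010   (s3,1)→(s0,0,left)
state=s0 head=-2 tape=[B]0010010   (s0,B)→(s3,B,right)
state=s3 head=-1 tape=B[0]010010   (s3,0)→(s2,0,right)
state=s2 head=0 tape=B0[0]10010   (s2,0)→(s0,B,right)
state=s0 head=1 tape=B0B[1]0010   (s0,1)→(s1,0,left)
state=s1 head=0 tape=B0[B]00010   (s1,B)→(s0,1,left)
state=s0 head=-1 tape=B[0]100010   (s0,0)→(s0,B,left)
state=s0 head=-2 tape=[B]B100010   (s0,B)→(s3,B,right)
state=s3 head=-1 tape=B[B]100010
After 11 steps: state s3, head at -1, tape 100010.

state s3, head at -1, tape 100010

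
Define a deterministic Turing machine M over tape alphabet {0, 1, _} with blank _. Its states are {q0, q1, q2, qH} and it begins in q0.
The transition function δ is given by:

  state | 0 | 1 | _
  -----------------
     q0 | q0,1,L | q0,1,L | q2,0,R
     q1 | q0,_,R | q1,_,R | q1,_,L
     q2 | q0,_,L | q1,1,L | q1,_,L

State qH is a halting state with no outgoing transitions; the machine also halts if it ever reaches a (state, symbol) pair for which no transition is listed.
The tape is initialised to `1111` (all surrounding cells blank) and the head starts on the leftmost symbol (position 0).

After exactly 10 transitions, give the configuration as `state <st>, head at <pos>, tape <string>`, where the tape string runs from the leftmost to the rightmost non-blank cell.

state q2, head at 0, tape 01111

q0 | _[1]111   read 1 → write 1, move L, go to q0
q0 | [_]1111   read _ → write 0, move R, go to q2
q2 | 0[1]111   read 1 → write 1, move L, go to q1
q1 | [0]1111   read 0 → write _, move R, go to q0
q0 | _[1]111   read 1 → write 1, move L, go to q0
q0 | [_]1111   read _ → write 0, move R, go to q2
q2 | 0[1]111   read 1 → write 1, move L, go to q1
q1 | [0]1111   read 0 → write _, move R, go to q0
q0 | _[1]111   read 1 → write 1, move L, go to q0
q0 | [_]1111   read _ → write 0, move R, go to q2
q2 | 0[1]111
After 10 steps: state q2, head at 0, tape 01111.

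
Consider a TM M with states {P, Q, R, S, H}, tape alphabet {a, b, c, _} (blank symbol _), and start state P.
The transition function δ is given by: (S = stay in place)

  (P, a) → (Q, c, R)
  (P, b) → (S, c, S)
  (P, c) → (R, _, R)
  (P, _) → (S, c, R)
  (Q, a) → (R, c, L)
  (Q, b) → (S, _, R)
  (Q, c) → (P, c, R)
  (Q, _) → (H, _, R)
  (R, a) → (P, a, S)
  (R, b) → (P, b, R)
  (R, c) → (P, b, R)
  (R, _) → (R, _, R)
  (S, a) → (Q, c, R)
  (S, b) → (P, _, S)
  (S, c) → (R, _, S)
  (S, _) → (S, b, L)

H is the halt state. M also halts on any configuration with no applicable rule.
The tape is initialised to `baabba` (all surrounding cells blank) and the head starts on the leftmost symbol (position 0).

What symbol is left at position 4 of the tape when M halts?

state=P head=0 tape=[b]aabba__   (P,b)→(S,c,S)
state=S head=0 tape=[c]aabba__   (S,c)→(R,_,S)
state=R head=0 tape=[_]aabba__   (R,_)→(R,_,R)
state=R head=1 tape=_[a]abba__   (R,a)→(P,a,S)
state=P head=1 tape=_[a]abba__   (P,a)→(Q,c,R)
state=Q head=2 tape=_c[a]bba__   (Q,a)→(R,c,L)
state=R head=1 tape=_[c]cbba__   (R,c)→(P,b,R)
state=P head=2 tape=_b[c]bba__   (P,c)→(R,_,R)
state=R head=3 tape=_b_[b]ba__   (R,b)→(P,b,R)
state=P head=4 tape=_b_b[b]a__   (P,b)→(S,c,S)
state=S head=4 tape=_b_b[c]a__   (S,c)→(R,_,S)
state=R head=4 tape=_b_b[_]a__   (R,_)→(R,_,R)
state=R head=5 tape=_b_b_[a]__   (R,a)→(P,a,S)
state=P head=5 tape=_b_b_[a]__   (P,a)→(Q,c,R)
state=Q head=6 tape=_b_b_c[_]_   (Q,_)→(H,_,R)
state=H head=7 tape=_b_b_c_[_]
Cell 4 holds _ when M halts.

_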